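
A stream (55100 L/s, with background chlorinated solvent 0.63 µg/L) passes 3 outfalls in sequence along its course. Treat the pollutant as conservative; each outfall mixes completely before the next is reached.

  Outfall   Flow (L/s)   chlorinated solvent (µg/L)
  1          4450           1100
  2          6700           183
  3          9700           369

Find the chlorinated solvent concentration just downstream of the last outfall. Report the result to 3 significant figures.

After outfall 1: Q = 55100 + 4450 = 59550 L/s; C = (55100·0.6300 + 4450·1100)/59550 = 82.78 µg/L.
After outfall 2: Q = 59550 + 6700 = 66250 L/s; C = (59550·82.78 + 6700·183.0)/66250 = 92.92 µg/L.
After outfall 3: Q = 66250 + 9700 = 75950 L/s; C = (66250·92.92 + 9700·369.0)/75950 = 128.2 µg/L.

128 µg/L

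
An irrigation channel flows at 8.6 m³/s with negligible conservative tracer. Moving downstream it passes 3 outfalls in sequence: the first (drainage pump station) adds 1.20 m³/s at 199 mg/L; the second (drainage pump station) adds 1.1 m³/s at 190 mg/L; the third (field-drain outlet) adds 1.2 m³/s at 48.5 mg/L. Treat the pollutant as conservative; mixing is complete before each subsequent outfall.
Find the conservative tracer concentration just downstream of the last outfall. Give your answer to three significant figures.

Below outfall 1: Q → 9.800 m³/s, C = (8.600·0 + 1.200·199.0)/9.800 = 24.37 mg/L.
Below outfall 2: Q → 10.90 m³/s, C = (9.800·24.37 + 1.100·190.0)/10.90 = 41.08 mg/L.
Below outfall 3: Q → 12.10 m³/s, C = (10.90·41.08 + 1.200·48.50)/12.10 = 41.82 mg/L.

41.8 mg/L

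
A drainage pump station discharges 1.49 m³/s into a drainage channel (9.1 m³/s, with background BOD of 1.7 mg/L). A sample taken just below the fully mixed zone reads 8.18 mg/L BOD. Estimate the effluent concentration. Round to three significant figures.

47.8 mg/L

Mass balance: 9.100·1.700 + 1.490·Cₑ = 10.59·8.180
→ Cₑ = (10.59·8.180 − 9.100·1.700) / 1.490 = 47.76 mg/L.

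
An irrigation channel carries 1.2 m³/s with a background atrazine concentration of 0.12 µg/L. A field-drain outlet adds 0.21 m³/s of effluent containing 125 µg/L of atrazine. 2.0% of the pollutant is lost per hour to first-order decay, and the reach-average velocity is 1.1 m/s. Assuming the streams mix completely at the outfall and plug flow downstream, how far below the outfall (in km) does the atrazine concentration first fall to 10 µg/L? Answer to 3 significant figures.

Flow-weighted average: C = (1.200·0.1200 + 0.2100·125.0) / 1.410 = 26.39/1.410 = 18.72 µg/L.
2.0%/h lost → k = −ln(1 − 0.02) = 0.02020 h⁻¹.
Set 18.72·exp(−k·t) = 10 → t = ln(18.72/10)/k = 111700 s = 31.03 h.
Distance = v·t = 1.1·111700 = 122900 m = 122.9 km.

123 km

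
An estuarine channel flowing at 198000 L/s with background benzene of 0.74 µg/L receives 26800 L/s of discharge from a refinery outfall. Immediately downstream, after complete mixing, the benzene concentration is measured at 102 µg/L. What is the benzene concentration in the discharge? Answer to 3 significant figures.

850 µg/L

Mass balance: 198000·0.7400 + 26800·Cₑ = 224800·102.0
→ Cₑ = (224800·102.0 − 198000·0.7400) / 26800 = 850.1 µg/L.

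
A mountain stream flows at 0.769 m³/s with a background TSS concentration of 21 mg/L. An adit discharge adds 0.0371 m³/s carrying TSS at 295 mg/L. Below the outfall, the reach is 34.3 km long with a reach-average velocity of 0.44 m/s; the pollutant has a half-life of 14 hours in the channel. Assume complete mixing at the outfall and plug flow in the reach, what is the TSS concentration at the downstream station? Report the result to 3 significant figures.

Mixed concentration C = ΣQC/ΣQ = (0.7690·21.00 + 0.03710·295.0) / 0.8061 = 27.09/0.8061 = 33.61 mg/L.
Travel time t = 34.3·1000 / 0.44 = 77950 s = 21.65 h.
Half-life 14 h → k = ln 2 / 14 = 0.04951 h⁻¹ = 1.188 d⁻¹.
Applying C = C₀e^(−kt): 33.61 × 0.3423 = 11.50 mg/L.

11.5 mg/L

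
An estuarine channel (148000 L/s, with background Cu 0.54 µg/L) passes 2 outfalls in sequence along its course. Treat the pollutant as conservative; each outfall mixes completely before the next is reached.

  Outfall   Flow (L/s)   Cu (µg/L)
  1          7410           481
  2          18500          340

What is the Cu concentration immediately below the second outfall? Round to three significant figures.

57.1 µg/L

After outfall 1: Q = 148000 + 7410 = 155400 L/s; C = (148000·0.5400 + 7410·481.0)/155400 = 23.45 µg/L.
After outfall 2: Q = 155400 + 18500 = 173900 L/s; C = (155400·23.45 + 18500·340.0)/173900 = 57.12 µg/L.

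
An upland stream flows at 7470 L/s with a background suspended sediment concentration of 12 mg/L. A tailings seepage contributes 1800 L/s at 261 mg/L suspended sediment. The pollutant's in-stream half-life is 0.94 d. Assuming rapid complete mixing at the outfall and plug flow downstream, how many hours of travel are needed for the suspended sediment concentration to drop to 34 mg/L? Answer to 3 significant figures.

Mixed concentration C = ΣQC/ΣQ = (7470·12.00 + 1800·261.0) / 9270 = 559400/9270 = 60.35 mg/L.
Half-life 0.94 d → k = ln 2 / 0.94 = 0.7374 d⁻¹.
60.35·exp(−k·t) = 34 → t = ln(60.35/34)/k = 67230 s = 18.68 h.

18.7 h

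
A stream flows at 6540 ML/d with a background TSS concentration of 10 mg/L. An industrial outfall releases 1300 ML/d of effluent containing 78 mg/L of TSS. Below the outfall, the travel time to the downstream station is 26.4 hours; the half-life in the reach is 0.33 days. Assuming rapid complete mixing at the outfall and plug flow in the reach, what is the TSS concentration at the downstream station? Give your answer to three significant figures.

Flow-weighted average: C = (6540·10.00 + 1300·78.00) / 7840 = 166800/7840 = 21.28 mg/L.
Half-life 0.33 d → k = ln 2 / 0.33 = 2.100 d⁻¹.
First-order decay: C = 21.28·exp(−k·t) = 21.28·0.09921 = 2.111 mg/L.

2.11 mg/L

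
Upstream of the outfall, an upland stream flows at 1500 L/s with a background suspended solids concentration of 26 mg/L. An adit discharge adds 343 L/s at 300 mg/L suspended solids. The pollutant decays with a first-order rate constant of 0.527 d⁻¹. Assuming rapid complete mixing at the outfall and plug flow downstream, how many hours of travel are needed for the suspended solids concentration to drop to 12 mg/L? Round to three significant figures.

After mixing, C = (1500·26.00 + 343.0·300.0) / 1843 = 141900/1843 = 76.99 mg/L.
76.99·exp(−k·t) = 12 → t = ln(76.99/12)/k = 304700 s = 84.65 h.

84.7 h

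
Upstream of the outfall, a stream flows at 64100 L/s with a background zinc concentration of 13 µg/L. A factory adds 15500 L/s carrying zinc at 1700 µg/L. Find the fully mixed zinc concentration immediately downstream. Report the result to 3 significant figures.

341 µg/L

After mixing, C = (64100·13.00 + 15500·1700) / 79600 = 27180000/79600 = 341.5 µg/L.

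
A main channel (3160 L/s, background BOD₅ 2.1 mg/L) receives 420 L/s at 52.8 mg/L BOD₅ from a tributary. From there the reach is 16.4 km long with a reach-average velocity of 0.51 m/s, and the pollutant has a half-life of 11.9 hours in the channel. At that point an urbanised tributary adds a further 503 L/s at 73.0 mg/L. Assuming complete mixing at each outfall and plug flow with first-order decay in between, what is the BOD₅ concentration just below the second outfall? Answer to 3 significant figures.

Mass balance: C = (3160·2.100 + 420.0·52.80) / 3580 = 28810/3580 = 8.048 mg/L; combined flow 3580 L/s.
Travel time t = 16.4·1000 / 0.51 = 32160 s = 8.932 h.
Half-life 11.9 h → k = ln 2 / 11.9 = 0.05825 h⁻¹ = 1.398 d⁻¹.
Decay over the reach: 8.048·exp(−kt) = 8.048·0.5943 = 4.783 mg/L.
At the second outfall, C = (3580·4.783 + 503.0·73.00) / (3580 + 503.0) = 13.19 mg/L.

13.2 mg/L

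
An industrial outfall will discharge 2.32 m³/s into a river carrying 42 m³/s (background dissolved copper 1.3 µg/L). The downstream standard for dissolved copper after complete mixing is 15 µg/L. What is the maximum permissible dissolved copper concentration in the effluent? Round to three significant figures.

At the limit, (Qr·Cr + Qe·Cₑ)/(Qr + Qe) = 15:
Cₑ = (44.32·15 − 42.00·1.300) / 2.320 = 263.0 µg/L.

263 µg/L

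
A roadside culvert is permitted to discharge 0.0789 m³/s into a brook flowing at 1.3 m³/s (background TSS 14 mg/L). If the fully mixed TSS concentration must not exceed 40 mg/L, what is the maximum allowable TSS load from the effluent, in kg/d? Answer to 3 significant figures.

Mass balance at the limit: 1.300·14.00 + 0.07890·Cₑ = 1.379·40 → Cₑ = 468.4 mg/L.
Load = 0.07890 m³/s × 468.4 g/m³ × 86 400 s/d = 3193 kg/d.

3190 kg/d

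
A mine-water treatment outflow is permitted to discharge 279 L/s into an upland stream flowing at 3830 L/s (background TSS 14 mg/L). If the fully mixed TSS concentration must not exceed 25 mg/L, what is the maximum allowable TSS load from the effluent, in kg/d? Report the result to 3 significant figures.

Mass balance at the limit: 3830·14.00 + 279.0·Cₑ = 4109·25 → Cₑ = 176.0 mg/L.
279.0 L/s = 0.2790 m³/s. Load = 0.2790 m³/s × 176.0 g/m³ × 86 400 s/d = 4243 kg/d.

4240 kg/d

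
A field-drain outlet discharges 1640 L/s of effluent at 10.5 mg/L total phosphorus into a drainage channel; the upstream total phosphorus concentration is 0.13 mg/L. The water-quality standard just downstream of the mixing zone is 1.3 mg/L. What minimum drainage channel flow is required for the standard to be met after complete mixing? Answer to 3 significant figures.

Set C_mix = 1.3: (Q·0.1300 + 1640·10.50) / (Q + 1640) = 1.3
→ Q = 1640·(10.50 − 1.3)/(1.3 − 0.1300) = 12900 L/s.

12900 L/s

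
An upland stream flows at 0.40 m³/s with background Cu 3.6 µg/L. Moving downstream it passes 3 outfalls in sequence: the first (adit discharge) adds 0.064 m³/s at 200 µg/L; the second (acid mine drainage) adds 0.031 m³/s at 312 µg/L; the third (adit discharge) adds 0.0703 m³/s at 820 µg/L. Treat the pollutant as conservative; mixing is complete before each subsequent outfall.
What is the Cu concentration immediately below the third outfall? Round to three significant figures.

After outfall 1: Q = 0.4000 + 0.06400 = 0.4640 m³/s; C = (0.4000·3.600 + 0.06400·200.0)/0.4640 = 30.69 µg/L.
After outfall 2: Q = 0.4640 + 0.03100 = 0.4950 m³/s; C = (0.4640·30.69 + 0.03100·312.0)/0.4950 = 48.31 µg/L.
After outfall 3: Q = 0.4950 + 0.07030 = 0.5653 m³/s; C = (0.4950·48.31 + 0.07030·820.0)/0.5653 = 144.3 µg/L.

144 µg/L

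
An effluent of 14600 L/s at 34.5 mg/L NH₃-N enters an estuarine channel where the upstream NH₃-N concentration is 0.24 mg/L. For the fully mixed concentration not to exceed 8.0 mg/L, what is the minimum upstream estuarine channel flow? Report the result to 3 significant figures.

49900 L/s

Set C_mix = 8.0: (Q·0.2400 + 14600·34.50) / (Q + 14600) = 8.0
→ Q = 14600·(34.50 − 8.0)/(8.0 − 0.2400) = 49860 L/s.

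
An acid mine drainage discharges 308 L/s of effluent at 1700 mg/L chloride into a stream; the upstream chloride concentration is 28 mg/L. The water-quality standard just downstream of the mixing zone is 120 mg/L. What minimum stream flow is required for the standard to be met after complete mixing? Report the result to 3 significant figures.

5290 L/s

Set C_mix = 120: (Q·28.00 + 308.0·1700) / (Q + 308.0) = 120
→ Q = 308.0·(1700 − 120)/(120 − 28.00) = 5290 L/s.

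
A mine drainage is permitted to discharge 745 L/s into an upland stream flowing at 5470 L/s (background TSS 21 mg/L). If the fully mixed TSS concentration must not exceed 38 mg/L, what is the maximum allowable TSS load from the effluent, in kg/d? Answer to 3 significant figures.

Mass balance at the limit: 5470·21.00 + 745.0·Cₑ = 6215·38 → Cₑ = 162.8 mg/L.
745.0 L/s = 0.7450 m³/s. Load = 0.7450 m³/s × 162.8 g/m³ × 86 400 s/d = 10480 kg/d.

10500 kg/d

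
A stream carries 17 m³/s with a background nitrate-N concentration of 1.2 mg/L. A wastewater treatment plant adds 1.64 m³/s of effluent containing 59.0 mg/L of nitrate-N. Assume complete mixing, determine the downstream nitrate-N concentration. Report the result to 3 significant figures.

6.29 mg/L

Conservation of mass: C = (17.00·1.200 + 1.640·59.00) / 18.64 = 117.2/18.64 = 6.285 mg/L.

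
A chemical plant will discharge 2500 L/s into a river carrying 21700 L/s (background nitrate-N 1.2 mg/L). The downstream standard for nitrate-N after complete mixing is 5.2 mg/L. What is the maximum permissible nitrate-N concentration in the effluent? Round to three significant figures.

At the limit, (Qr·Cr + Qe·Cₑ)/(Qr + Qe) = 5.2:
Cₑ = (24200·5.2 − 21700·1.200) / 2500 = 39.92 mg/L.

39.9 mg/L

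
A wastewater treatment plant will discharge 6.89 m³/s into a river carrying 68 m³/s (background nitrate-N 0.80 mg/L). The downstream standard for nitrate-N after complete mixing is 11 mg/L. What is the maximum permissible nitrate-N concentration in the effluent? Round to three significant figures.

At the limit, (Qr·Cr + Qe·Cₑ)/(Qr + Qe) = 11:
Cₑ = (74.89·11 − 68.00·0.8000) / 6.890 = 111.7 mg/L.

112 mg/L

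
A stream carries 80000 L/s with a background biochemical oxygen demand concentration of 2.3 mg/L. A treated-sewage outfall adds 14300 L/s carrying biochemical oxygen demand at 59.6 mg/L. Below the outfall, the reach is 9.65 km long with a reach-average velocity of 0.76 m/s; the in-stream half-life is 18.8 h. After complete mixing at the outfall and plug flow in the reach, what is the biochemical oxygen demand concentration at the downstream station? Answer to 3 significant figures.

9.65 mg/L

Flow-weighted average: C = (80000·2.300 + 14300·59.60) / 94300 = 1036000/94300 = 10.99 mg/L.
Travel time t = 9.65·1000 / 0.76 = 12700 s = 3.527 h.
Half-life 18.8 h → k = ln 2 / 18.8 = 0.03687 h⁻¹ = 0.8849 d⁻¹.
Applying C = C₀e^(−kt): 10.99 × 0.8781 = 9.649 mg/L.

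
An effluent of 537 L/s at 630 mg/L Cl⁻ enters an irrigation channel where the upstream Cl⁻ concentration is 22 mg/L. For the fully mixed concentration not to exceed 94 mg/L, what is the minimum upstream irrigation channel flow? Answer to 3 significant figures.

Set C_mix = 94: (Q·22.00 + 537.0·630.0) / (Q + 537.0) = 94
→ Q = 537.0·(630.0 − 94)/(94 − 22.00) = 3998 L/s.

4000 L/s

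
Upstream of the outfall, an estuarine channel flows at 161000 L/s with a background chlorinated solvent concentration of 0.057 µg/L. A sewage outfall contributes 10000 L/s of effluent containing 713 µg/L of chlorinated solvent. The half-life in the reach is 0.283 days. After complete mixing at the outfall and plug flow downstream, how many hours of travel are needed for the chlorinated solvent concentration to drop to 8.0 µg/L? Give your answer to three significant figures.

16.2 h

Mixed concentration C = ΣQC/ΣQ = (161000·0.05700 + 10000·713.0) / 171000 = 7139000/171000 = 41.75 µg/L.
Half-life 0.283 d → k = ln 2 / 0.283 = 2.449 d⁻¹.
41.75·exp(−k·t) = 8.0 → t = ln(41.75/8.0)/k = 58280 s = 16.19 h.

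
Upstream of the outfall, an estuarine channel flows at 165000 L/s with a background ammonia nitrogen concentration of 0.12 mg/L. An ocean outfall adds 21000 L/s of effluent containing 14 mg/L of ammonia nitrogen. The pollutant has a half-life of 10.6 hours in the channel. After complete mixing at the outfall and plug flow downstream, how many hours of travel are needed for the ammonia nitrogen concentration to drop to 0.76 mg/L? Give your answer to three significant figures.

Mass balance: C = (165000·0.1200 + 21000·14.00) / 186000 = 313800/186000 = 1.687 mg/L.
Half-life 10.6 h → k = ln 2 / 10.6 = 0.06539 h⁻¹ = 1.569 d⁻¹.
1.687·exp(−k·t) = 0.76 → t = ln(1.687/0.76)/k = 43900 s = 12.19 h.

12.2 h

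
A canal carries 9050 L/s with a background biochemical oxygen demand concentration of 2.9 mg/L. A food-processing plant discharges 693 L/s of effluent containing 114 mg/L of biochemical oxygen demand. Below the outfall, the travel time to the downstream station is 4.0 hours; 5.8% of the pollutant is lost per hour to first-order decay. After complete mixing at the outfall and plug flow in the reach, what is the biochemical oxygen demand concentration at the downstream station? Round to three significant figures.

Mixed concentration C = ΣQC/ΣQ = (9050·2.900 + 693.0·114.0) / 9743 = 105200/9743 = 10.80 mg/L.
5.8%/h lost → k = −ln(1 − 0.058) = 0.05975 h⁻¹.
First-order decay: C = 10.80·exp(−k·t) = 10.80·0.7874 = 8.506 mg/L.

8.51 mg/L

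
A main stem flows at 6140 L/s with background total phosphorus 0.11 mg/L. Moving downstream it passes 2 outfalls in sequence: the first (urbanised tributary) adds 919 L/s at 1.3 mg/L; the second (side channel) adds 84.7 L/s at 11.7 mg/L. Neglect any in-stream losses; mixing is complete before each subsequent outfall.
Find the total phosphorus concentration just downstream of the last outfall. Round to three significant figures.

Below outfall 1: Q → 7059 L/s, C = (6140·0.1100 + 919.0·1.300)/7059 = 0.2649 mg/L.
Below outfall 2: Q → 7144 L/s, C = (7059·0.2649 + 84.70·11.70)/7144 = 0.4005 mg/L.

0.401 mg/L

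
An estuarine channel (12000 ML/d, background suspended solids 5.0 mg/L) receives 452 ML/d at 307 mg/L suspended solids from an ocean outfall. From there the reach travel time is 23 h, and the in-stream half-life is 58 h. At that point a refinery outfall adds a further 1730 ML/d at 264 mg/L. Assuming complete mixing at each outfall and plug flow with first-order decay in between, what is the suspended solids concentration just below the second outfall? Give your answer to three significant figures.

42.9 mg/L

After mixing, C = (12000·5.000 + 452.0·307.0) / 12450 = 198800/12450 = 15.96 mg/L; combined flow 12450 ML/d.
Half-life 58 h → k = ln 2 / 58 = 0.01195 h⁻¹ = 0.2868 d⁻¹.
Applying C = C₀e^(−kt): 15.96 × 0.7597 = 12.13 mg/L.
At the second outfall, C = (12450·12.13 + 1730·264.0) / (12450 + 1730) = 42.85 mg/L.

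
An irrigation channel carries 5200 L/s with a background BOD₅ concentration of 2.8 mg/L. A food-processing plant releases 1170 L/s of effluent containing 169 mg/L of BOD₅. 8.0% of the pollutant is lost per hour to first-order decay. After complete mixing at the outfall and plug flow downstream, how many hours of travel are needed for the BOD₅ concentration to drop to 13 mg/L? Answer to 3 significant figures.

11.3 h

Mass balance: C = (5200·2.800 + 1170·169.0) / 6370 = 212300/6370 = 33.33 mg/L.
8.0%/h lost → k = −ln(1 − 0.08) = 0.08338 h⁻¹.
33.33·exp(−k·t) = 13 → t = ln(33.33/13)/k = 40650 s = 11.29 h.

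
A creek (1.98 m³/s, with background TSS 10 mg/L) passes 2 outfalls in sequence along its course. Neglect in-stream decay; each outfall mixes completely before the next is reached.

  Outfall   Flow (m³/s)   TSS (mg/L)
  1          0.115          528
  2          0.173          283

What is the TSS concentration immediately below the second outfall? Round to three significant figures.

57.1 mg/L

Below outfall 1: Q → 2.095 m³/s, C = (1.980·10.00 + 0.1150·528.0)/2.095 = 38.43 mg/L.
Below outfall 2: Q → 2.268 m³/s, C = (2.095·38.43 + 0.1730·283.0)/2.268 = 57.09 mg/L.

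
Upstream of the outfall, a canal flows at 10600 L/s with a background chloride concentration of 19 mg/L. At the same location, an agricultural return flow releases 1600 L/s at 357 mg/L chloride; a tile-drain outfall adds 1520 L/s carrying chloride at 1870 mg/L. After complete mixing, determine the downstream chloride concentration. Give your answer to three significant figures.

263 mg/L

Conservation of mass: C = (10600·19.00 + 1600·357.0 + 1520·1870) / 13720 = 3615000/13720 = 263.5 mg/L.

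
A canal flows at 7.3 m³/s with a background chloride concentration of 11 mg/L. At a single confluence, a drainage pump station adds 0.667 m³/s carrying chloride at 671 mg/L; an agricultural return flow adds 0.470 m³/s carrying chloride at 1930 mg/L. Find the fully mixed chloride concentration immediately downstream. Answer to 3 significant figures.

Mass balance: C = (7.300·11.00 + 0.6670·671.0 + 0.4700·1930) / 8.437 = 1435/8.437 = 170.1 mg/L.

170 mg/L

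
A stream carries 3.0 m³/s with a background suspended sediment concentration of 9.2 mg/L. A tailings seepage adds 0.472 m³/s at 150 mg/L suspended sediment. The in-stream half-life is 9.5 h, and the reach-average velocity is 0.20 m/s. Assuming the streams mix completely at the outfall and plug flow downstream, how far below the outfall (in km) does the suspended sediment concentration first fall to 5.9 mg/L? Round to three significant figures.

After mixing, C = (3.000·9.200 + 0.4720·150.0) / 3.472 = 98.40/3.472 = 28.34 mg/L.
Half-life 9.5 h → k = ln 2 / 9.5 = 0.07296 h⁻¹ = 1.751 d⁻¹.
Set 28.34·exp(−k·t) = 5.9 → t = ln(28.34/5.9)/k = 77430 s = 21.51 h.
Distance = v·t = 0.20·77430 = 15490 m = 15.49 km.

15.5 km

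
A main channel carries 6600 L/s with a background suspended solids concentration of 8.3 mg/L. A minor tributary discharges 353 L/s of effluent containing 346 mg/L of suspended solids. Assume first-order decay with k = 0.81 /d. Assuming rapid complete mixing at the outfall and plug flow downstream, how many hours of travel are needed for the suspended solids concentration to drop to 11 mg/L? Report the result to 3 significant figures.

24.8 h

Flow-weighted average: C = (6600·8.300 + 353.0·346.0) / 6953 = 176900/6953 = 25.44 mg/L.
25.44·exp(−k·t) = 11 → t = ln(25.44/11)/k = 89450 s = 24.85 h.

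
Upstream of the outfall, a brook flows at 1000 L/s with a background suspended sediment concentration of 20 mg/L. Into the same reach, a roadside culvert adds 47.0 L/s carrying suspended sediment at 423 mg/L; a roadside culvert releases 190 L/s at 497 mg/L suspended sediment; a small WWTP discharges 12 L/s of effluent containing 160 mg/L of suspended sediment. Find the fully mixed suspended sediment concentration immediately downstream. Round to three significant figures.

Mass balance: C = (1000·20.00 + 47.00·423.0 + 190.0·497.0 + 12.00·160.0) / 1249 = 136200/1249 = 109.1 mg/L.

109 mg/L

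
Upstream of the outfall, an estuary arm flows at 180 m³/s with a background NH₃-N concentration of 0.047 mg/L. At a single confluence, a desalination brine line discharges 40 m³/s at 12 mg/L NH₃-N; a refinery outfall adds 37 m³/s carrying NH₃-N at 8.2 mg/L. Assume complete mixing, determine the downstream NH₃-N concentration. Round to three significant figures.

After mixing, C = (180.0·0.04700 + 40.00·12.00 + 37.00·8.200) / 257.0 = 791.9/257.0 = 3.081 mg/L.

3.08 mg/L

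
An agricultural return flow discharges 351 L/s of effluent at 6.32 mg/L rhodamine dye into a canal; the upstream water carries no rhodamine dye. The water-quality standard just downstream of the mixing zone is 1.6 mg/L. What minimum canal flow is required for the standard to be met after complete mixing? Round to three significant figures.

Set C_mix = 1.6: (Q·0 + 351.0·6.320) / (Q + 351.0) = 1.6
→ Q = 351.0·(6.320 − 1.6)/(1.6 − 0) = 1035 L/s.

1040 L/s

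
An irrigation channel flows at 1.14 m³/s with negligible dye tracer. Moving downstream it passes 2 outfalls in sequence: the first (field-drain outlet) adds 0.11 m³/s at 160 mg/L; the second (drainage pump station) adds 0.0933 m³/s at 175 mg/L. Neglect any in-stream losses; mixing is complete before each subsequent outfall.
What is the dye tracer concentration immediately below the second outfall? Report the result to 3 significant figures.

25.3 mg/L

Below outfall 1: Q → 1.250 m³/s, C = (1.140·0 + 0.1100·160.0)/1.250 = 14.08 mg/L.
Below outfall 2: Q → 1.343 m³/s, C = (1.250·14.08 + 0.09330·175.0)/1.343 = 25.26 mg/L.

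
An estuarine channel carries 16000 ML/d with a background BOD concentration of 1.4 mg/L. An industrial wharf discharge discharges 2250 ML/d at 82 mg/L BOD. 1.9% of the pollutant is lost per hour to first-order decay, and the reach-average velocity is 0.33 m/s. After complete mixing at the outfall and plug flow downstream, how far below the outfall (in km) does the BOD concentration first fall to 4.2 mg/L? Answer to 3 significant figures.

Mixed concentration C = ΣQC/ΣQ = (16000·1.400 + 2250·82.00) / 18250 = 206900/18250 = 11.34 mg/L.
1.9%/h lost → k = −ln(1 − 0.019) = 0.01918 h⁻¹.
Set 11.34·exp(−k·t) = 4.2 → t = ln(11.34/4.2)/k = 186400 s = 51.76 h.
Distance = v·t = 0.33·186400 = 61500 m = 61.50 km.

61.5 km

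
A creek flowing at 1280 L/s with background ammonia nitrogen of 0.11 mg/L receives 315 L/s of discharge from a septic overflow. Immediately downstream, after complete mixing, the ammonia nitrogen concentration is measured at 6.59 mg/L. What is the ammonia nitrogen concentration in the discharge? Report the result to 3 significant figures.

Mass balance: 1280·0.1100 + 315.0·Cₑ = 1595·6.590
→ Cₑ = (1595·6.590 − 1280·0.1100) / 315.0 = 32.92 mg/L.

32.9 mg/L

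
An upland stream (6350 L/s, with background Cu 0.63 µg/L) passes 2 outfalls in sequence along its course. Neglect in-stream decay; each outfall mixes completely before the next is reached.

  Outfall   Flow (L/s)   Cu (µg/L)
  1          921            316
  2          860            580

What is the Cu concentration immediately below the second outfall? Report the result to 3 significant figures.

97.6 µg/L

Outfall 1: combined Q = 7271 L/s; C = (6350·0.6300 + 921.0·316.0)/7271 = 40.58 µg/L.
Outfall 2: combined Q = 8131 L/s; C = (7271·40.58 + 860.0·580.0)/8131 = 97.63 µg/L.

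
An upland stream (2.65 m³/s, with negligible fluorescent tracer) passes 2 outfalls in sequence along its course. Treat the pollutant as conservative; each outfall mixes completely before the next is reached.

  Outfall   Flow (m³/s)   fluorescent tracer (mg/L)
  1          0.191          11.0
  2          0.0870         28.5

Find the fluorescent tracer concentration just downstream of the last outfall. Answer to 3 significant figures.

Outfall 1: combined Q = 2.841 m³/s; C = (2.650·0 + 0.1910·11.00)/2.841 = 0.7395 mg/L.
Outfall 2: combined Q = 2.928 m³/s; C = (2.841·0.7395 + 0.08700·28.50)/2.928 = 1.564 mg/L.

1.56 mg/L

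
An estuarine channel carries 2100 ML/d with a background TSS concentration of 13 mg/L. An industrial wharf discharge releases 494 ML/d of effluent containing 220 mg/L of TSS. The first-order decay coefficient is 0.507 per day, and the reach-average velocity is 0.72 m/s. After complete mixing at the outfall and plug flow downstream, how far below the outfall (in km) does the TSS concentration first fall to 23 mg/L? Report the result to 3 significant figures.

Mass balance: C = (2100·13.00 + 494.0·220.0) / 2594 = 136000/2594 = 52.42 mg/L.
Set 52.42·exp(−k·t) = 23 → t = ln(52.42/23)/k = 140400 s = 39.00 h.
Distance = v·t = 0.72·140400 = 101100 m = 101.1 km.

101 km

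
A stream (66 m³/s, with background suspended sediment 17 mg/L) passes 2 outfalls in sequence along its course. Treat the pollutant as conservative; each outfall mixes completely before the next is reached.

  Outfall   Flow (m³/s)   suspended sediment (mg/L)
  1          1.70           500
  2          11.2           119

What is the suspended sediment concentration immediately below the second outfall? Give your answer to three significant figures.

41.9 mg/L

Below outfall 1: Q → 67.70 m³/s, C = (66.00·17.00 + 1.700·500.0)/67.70 = 29.13 mg/L.
Below outfall 2: Q → 78.90 m³/s, C = (67.70·29.13 + 11.20·119.0)/78.90 = 41.89 mg/L.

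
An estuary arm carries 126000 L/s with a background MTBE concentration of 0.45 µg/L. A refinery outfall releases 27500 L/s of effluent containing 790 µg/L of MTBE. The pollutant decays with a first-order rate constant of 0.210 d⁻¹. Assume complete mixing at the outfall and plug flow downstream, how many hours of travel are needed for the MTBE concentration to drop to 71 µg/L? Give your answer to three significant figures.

Flow-weighted average: C = (126000·0.4500 + 27500·790.0) / 153500 = 21780000/153500 = 141.9 µg/L.
141.9·exp(−k·t) = 71 → t = ln(141.9/71)/k = 284900 s = 79.14 h.

79.1 h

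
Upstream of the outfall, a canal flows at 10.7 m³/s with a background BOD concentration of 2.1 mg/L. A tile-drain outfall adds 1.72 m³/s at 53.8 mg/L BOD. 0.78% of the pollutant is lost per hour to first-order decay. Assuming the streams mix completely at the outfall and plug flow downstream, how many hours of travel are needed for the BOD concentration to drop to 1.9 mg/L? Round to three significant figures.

202 h

Mass balance: C = (10.70·2.100 + 1.720·53.80) / 12.42 = 115.0/12.42 = 9.260 mg/L.
0.78%/h lost → k = −ln(1 − 0.0078) = 0.007831 h⁻¹.
9.260·exp(−k·t) = 1.9 → t = ln(9.260/1.9)/k = 728100 s = 202.3 h.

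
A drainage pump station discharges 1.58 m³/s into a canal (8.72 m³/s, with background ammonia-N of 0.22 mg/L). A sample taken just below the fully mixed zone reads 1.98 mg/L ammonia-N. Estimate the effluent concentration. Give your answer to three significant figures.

Mass balance: 8.720·0.2200 + 1.580·Cₑ = 10.30·1.980
→ Cₑ = (10.30·1.980 − 8.720·0.2200) / 1.580 = 11.69 mg/L.

11.7 mg/L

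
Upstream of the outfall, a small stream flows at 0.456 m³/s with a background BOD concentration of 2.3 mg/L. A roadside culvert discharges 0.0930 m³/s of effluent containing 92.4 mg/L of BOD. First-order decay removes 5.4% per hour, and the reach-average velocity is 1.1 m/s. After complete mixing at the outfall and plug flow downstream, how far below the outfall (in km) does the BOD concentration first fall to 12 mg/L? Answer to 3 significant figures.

27.2 km

Mixed concentration C = ΣQC/ΣQ = (0.4560·2.300 + 0.09300·92.40) / 0.5490 = 9.642/0.5490 = 17.56 mg/L.
5.4%/h lost → k = −ln(1 − 0.054) = 0.05551 h⁻¹.
Set 17.56·exp(−k·t) = 12 → t = ln(17.56/12)/k = 24700 s = 6.861 h.
Distance = v·t = 1.1·24700 = 27170 m = 27.17 km.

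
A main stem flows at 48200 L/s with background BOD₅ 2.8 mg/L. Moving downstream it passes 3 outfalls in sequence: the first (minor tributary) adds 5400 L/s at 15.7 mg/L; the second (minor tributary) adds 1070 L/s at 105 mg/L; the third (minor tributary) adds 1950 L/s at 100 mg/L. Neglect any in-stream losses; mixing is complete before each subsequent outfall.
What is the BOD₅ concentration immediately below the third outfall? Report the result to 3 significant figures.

After outfall 1: Q = 48200 + 5400 = 53600 L/s; C = (48200·2.800 + 5400·15.70)/53600 = 4.100 mg/L.
After outfall 2: Q = 53600 + 1070 = 54670 L/s; C = (53600·4.100 + 1070·105.0)/54670 = 6.074 mg/L.
After outfall 3: Q = 54670 + 1950 = 56620 L/s; C = (54670·6.074 + 1950·100.0)/56620 = 9.309 mg/L.

9.31 mg/L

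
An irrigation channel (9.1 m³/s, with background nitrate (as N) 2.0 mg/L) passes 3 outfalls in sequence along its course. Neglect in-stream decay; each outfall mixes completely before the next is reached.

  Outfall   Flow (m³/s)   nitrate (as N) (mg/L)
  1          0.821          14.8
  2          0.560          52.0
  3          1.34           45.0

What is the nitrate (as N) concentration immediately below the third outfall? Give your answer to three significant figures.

10.1 mg/L

Below outfall 1: Q → 9.921 m³/s, C = (9.100·2.000 + 0.8210·14.80)/9.921 = 3.059 mg/L.
Below outfall 2: Q → 10.48 m³/s, C = (9.921·3.059 + 0.5600·52.00)/10.48 = 5.674 mg/L.
Below outfall 3: Q → 11.82 m³/s, C = (10.48·5.674 + 1.340·45.00)/11.82 = 10.13 mg/L.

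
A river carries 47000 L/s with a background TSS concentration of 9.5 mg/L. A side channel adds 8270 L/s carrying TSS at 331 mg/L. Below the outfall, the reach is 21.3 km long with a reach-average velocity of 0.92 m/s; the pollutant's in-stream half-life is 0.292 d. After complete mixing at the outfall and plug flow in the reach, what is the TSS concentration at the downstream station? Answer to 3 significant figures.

30.5 mg/L

Mixed concentration C = ΣQC/ΣQ = (47000·9.500 + 8270·331.0) / 55270 = 3184000/55270 = 57.61 mg/L.
Travel time t = 21.3·1000 / 0.92 = 23150 s = 6.431 h.
Half-life 0.292 d → k = ln 2 / 0.292 = 2.374 d⁻¹.
Decay over the reach: 57.61·exp(−kt) = 57.61·0.5294 = 30.49 mg/L.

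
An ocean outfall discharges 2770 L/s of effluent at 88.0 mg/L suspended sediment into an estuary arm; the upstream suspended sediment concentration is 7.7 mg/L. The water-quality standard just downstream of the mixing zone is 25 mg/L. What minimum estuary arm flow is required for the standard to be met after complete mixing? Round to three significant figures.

10100 L/s

Set C_mix = 25: (Q·7.700 + 2770·88.00) / (Q + 2770) = 25
→ Q = 2770·(88.00 − 25)/(25 − 7.700) = 10090 L/s.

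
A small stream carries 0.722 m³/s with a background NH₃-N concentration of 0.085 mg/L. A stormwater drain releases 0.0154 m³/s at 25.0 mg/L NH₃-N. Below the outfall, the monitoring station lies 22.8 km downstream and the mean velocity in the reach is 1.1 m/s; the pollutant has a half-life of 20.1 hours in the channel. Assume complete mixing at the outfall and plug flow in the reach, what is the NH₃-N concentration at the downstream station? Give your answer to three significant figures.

0.496 mg/L

Flow-weighted average: C = (0.7220·0.08500 + 0.01540·25.00) / 0.7374 = 0.4464/0.7374 = 0.6053 mg/L.
Travel time t = 22.8·1000 / 1.1 = 20730 s = 5.758 h.
Half-life 20.1 h → k = ln 2 / 20.1 = 0.03448 h⁻¹ = 0.8276 d⁻¹.
Decay over the reach: 0.6053·exp(−kt) = 0.6053·0.8199 = 0.4963 mg/L.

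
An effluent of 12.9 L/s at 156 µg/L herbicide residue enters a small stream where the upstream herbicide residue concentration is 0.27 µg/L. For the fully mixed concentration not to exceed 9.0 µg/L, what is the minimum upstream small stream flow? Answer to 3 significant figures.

217 L/s

Set C_mix = 9.0: (Q·0.2700 + 12.90·156.0) / (Q + 12.90) = 9.0
→ Q = 12.90·(156.0 − 9.0)/(9.0 − 0.2700) = 217.2 L/s.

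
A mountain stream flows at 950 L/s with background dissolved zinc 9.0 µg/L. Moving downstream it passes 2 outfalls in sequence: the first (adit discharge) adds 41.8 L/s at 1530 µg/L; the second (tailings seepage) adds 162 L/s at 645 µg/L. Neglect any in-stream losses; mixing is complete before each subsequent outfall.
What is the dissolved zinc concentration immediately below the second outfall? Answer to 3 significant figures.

Outfall 1: combined Q = 991.8 L/s; C = (950.0·9.000 + 41.80·1530)/991.8 = 73.10 µg/L.
Outfall 2: combined Q = 1154 L/s; C = (991.8·73.10 + 162.0·645.0)/1154 = 153.4 µg/L.

153 µg/L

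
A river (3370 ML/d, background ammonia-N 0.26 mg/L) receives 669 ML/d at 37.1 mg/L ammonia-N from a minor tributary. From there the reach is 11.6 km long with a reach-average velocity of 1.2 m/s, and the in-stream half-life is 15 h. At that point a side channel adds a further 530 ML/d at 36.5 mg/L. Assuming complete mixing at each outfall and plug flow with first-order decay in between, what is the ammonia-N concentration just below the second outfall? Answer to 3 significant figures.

9.20 mg/L

Conservation of mass: C = (3370·0.2600 + 669.0·37.10) / 4039 = 25700/4039 = 6.362 mg/L; combined flow 4039 ML/d.
Travel time t = 11.6·1000 / 1.2 = 9667 s = 2.685 h.
Half-life 15 h → k = ln 2 / 15 = 0.04621 h⁻¹ = 1.109 d⁻¹.
Decay over the reach: 6.362·exp(−kt) = 6.362·0.8833 = 5.620 mg/L.
Second outfall: C = (4039·5.620 + 530.0·36.50)/4569 = 9.202 mg/L.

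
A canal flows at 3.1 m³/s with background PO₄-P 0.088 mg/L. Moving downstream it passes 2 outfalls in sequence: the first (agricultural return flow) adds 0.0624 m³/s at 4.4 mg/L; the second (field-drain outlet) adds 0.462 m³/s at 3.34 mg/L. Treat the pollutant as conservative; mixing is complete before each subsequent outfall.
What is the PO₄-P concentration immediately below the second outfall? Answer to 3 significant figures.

Below outfall 1: Q → 3.162 m³/s, C = (3.100·0.08800 + 0.06240·4.400)/3.162 = 0.1731 mg/L.
Below outfall 2: Q → 3.624 m³/s, C = (3.162·0.1731 + 0.4620·3.340)/3.624 = 0.5768 mg/L.

0.577 mg/L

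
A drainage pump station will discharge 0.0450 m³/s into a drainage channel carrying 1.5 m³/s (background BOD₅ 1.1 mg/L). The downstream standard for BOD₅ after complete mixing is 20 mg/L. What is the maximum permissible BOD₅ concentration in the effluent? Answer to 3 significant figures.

At the limit, (Qr·Cr + Qe·Cₑ)/(Qr + Qe) = 20:
Cₑ = (1.545·20 − 1.500·1.100) / 0.04500 = 650.0 mg/L.

650 mg/L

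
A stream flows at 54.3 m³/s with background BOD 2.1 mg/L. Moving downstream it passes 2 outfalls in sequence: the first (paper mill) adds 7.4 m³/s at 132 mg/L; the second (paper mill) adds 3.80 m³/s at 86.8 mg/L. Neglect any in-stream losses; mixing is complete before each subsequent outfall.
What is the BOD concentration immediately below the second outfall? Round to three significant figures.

21.7 mg/L

After outfall 1: Q = 54.30 + 7.400 = 61.70 m³/s; C = (54.30·2.100 + 7.400·132.0)/61.70 = 17.68 mg/L.
After outfall 2: Q = 61.70 + 3.800 = 65.50 m³/s; C = (61.70·17.68 + 3.800·86.80)/65.50 = 21.69 mg/L.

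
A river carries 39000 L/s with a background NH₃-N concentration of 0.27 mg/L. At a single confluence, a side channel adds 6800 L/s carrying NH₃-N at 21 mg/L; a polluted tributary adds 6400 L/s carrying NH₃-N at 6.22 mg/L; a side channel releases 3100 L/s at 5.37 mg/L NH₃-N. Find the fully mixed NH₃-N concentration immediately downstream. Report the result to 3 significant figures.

3.79 mg/L

Mixed concentration C = ΣQC/ΣQ = (39000·0.2700 + 6800·21.00 + 6400·6.220 + 3100·5.370) / 55300 = 209800/55300 = 3.794 mg/L.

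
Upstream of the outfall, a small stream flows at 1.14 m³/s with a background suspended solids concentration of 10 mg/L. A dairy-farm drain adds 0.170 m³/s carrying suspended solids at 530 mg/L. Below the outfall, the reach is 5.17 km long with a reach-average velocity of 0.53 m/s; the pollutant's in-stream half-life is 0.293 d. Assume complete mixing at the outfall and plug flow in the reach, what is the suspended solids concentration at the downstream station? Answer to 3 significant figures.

Mixed concentration C = ΣQC/ΣQ = (1.140·10.00 + 0.1700·530.0) / 1.310 = 101.5/1.310 = 77.48 mg/L.
Travel time t = 5.17·1000 / 0.53 = 9755 s = 2.710 h.
Half-life 0.293 d → k = ln 2 / 0.293 = 2.366 d⁻¹.
Applying C = C₀e^(−kt): 77.48 × 0.7656 = 59.32 mg/L.

59.3 mg/L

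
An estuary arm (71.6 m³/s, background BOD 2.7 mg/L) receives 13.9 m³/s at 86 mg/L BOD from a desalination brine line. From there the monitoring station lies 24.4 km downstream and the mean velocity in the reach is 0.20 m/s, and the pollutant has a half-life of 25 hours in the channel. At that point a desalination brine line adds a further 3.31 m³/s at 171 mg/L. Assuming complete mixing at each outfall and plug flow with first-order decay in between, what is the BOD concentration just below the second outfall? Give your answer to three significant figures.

12.5 mg/L

Mixed concentration C = ΣQC/ΣQ = (71.60·2.700 + 13.90·86.00) / 85.50 = 1389/85.50 = 16.24 mg/L; combined flow 85.50 m³/s.
Travel time t = 24.4·1000 / 0.20 = 122000 s = 33.89 h.
Half-life 25 h → k = ln 2 / 25 = 0.02773 h⁻¹ = 0.6654 d⁻¹.
After decay, C = 16.24 × e^(−kt) = 16.24 × 0.3908 = 6.347 mg/L.
Second outfall: C = (85.50·6.347 + 3.310·171.0)/88.81 = 12.48 mg/L.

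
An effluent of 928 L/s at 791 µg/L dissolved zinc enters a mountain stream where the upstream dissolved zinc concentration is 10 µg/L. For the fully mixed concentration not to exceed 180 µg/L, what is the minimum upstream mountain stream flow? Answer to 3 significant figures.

3340 L/s

Set C_mix = 180: (Q·10.00 + 928.0·791.0) / (Q + 928.0) = 180
→ Q = 928.0·(791.0 − 180)/(180 − 10.00) = 3335 L/s.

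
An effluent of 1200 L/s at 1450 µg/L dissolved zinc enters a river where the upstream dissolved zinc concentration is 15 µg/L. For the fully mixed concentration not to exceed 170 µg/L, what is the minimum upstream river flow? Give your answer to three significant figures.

9910 L/s

Set C_mix = 170: (Q·15.00 + 1200·1450) / (Q + 1200) = 170
→ Q = 1200·(1450 − 170)/(170 − 15.00) = 9910 L/s.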